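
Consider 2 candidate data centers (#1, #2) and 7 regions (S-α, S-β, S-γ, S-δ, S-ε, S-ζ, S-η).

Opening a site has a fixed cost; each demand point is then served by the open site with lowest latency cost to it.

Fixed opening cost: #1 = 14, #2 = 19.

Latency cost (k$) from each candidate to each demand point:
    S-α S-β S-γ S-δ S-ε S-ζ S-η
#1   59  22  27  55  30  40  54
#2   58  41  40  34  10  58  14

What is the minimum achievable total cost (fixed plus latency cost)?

238

Open {#1, #2}: assign each demand point to its cheapest open site.
  S-α→#2 58, S-β→#1 22, S-γ→#1 27, S-δ→#2 34, S-ε→#2 10, S-ζ→#1 40, S-η→#2 14
  latency cost 205, fixed 33 → total 238.
Compare {#2}: latency cost 255 + fixed 19 = 274.
Compare {#1}: latency cost 287 + fixed 14 = 301.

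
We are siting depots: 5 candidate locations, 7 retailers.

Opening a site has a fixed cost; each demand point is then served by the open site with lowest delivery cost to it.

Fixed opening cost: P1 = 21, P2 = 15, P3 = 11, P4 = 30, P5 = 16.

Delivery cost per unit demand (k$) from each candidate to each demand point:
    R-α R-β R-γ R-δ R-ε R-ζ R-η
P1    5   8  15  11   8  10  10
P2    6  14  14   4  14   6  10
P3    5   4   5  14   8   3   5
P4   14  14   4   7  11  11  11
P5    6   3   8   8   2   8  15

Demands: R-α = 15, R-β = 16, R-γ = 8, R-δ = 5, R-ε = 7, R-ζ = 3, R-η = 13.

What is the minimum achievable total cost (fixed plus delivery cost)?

Open {P2, P3, P5}: assign each demand point to its cheapest open site.
  R-α→P3 15×5=75, R-β→P5 16×3=48, R-γ→P3 8×5=40, R-δ→P2 5×4=20, R-ε→P5 7×2=14, R-ζ→P3 3×3=9, R-η→P3 13×5=65
  delivery cost 271, fixed 42 → total 313.
Compare {P3, P5}: delivery cost 291 + fixed 27 = 318.
Compare {P1, P2, P3, P5}: delivery cost 271 + fixed 63 = 334.
Compare {P3, P4, P5}: delivery cost 278 + fixed 57 = 335.
All other subsets cost ≥ 318. Minimum total cost: 313.

313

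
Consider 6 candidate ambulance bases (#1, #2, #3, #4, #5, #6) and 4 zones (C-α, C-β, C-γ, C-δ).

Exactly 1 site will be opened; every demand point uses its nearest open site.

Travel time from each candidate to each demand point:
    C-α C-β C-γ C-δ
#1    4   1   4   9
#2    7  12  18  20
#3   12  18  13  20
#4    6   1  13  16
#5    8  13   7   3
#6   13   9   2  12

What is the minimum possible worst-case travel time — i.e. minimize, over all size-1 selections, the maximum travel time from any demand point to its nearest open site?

Open {#1}.
  Farthest demand point is C-δ at travel time 9 (to #1); all others are ≤ 9.
With {#5} the worst case is 13.
With {#6} the worst case is 13.
No size-1 selection achieves below 9.

9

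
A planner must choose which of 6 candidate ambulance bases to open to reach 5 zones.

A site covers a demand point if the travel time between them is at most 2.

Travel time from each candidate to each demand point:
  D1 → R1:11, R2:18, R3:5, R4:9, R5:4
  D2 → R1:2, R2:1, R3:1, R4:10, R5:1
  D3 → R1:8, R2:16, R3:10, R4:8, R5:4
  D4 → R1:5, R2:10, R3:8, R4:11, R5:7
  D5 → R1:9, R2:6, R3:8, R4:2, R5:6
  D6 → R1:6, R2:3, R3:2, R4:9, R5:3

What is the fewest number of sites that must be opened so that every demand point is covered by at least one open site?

2

Coverage sets (demand points within 2 of each site):
  D1: {}
  D2: {R1, R2, R3, R5}
  D3: {}
  D4: {}
  D5: {R4}
  D6: {R3}
No single site covers all 5 demand points.
But {D2, D5} covers everything, so the minimum is 2.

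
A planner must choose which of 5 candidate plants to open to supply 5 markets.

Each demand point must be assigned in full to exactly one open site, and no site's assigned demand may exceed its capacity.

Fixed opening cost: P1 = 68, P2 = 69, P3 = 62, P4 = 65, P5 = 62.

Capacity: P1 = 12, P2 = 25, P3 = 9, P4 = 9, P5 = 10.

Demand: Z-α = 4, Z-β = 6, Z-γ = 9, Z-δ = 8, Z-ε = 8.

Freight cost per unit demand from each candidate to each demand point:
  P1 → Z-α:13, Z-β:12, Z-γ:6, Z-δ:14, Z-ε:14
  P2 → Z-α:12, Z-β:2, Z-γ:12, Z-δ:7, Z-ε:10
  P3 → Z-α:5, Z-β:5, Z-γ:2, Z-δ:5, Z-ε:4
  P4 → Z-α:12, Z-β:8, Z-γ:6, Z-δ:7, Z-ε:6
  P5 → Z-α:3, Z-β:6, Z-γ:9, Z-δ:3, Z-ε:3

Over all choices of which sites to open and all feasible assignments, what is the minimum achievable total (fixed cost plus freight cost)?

Open {P2, P3, P5}; cheapest assignment that respects the capacities:
  P2 (cap 25, load 18): Z-α, Z-β, Z-δ — cost 4×12 + 6×2 + 8×7 = 116
  P3 (cap 9, load 9): Z-γ — cost 9×2 = 18
  P5 (cap 10, load 8): Z-ε — cost 8×3 = 24
  Shipping 158, fixed 193 → total 351.
  Any other capacity-feasible assignment to {P2, P3, P5} ships for at least 158.
Compare {P2, P3, P4}: its best feasible assignment gives total 378.
Compare {P2, P4, P5}: its best feasible assignment gives total 390.
Every other set of open sites that can feasibly serve all demand totals ≥ 378 even under its best assignment. Minimum: 351.

351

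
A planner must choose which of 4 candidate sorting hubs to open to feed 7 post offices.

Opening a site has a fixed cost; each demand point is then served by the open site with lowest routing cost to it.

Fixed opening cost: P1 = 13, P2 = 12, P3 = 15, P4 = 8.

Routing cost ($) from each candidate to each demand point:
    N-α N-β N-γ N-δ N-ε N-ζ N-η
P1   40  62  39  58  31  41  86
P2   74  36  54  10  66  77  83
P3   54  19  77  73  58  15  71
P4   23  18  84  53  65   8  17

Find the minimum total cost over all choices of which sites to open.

179

Open {P1, P2, P4}: assign each demand point to its cheapest open site.
  N-α→P4 23, N-β→P4 18, N-γ→P1 39, N-δ→P2 10, N-ε→P1 31, N-ζ→P4 8, N-η→P4 17
  routing cost 146, fixed 33 → total 179.
Compare {P1, P2, P3, P4}: routing cost 146 + fixed 48 = 194.
Compare {P1, P4}: routing cost 189 + fixed 21 = 210.
Compare {P2, P4}: routing cost 195 + fixed 20 = 215.
All other subsets cost ≥ 194. Minimum total cost: 179.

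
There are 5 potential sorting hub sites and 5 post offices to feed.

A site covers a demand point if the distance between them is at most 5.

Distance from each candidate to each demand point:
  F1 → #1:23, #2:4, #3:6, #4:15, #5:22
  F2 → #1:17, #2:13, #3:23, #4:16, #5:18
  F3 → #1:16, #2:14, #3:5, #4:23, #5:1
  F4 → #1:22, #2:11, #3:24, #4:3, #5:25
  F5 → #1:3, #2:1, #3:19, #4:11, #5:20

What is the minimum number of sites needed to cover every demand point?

3

Coverage sets (demand points within 5 of each site):
  F1: {#2}
  F2: {}
  F3: {#3, #5}
  F4: {#4}
  F5: {#1, #2}
No 2 sites suffice: every size-2 union leaves at least one demand point uncovered.
But {F3, F4, F5} covers everything, so the minimum is 3.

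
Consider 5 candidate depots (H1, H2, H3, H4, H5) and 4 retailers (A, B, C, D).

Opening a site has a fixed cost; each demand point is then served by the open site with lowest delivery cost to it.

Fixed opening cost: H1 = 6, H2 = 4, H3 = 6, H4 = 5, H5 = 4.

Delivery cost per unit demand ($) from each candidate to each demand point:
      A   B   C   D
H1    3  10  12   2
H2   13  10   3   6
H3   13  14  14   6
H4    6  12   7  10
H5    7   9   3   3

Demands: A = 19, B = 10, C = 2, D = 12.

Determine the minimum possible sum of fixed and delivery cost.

Open {H1, H5}: assign each demand point to its cheapest open site.
  A→H1 19×3=57, B→H5 10×9=90, C→H5 2×3=6, D→H1 12×2=24
  delivery cost 177, fixed 10 → total 187.
Compare {H1, H2, H5}: delivery cost 177 + fixed 14 = 191.
Compare {H1, H4, H5}: delivery cost 177 + fixed 15 = 192.
Compare {H1, H3, H5}: delivery cost 177 + fixed 16 = 193.
All other subsets cost ≥ 191. Minimum total cost: 187.

187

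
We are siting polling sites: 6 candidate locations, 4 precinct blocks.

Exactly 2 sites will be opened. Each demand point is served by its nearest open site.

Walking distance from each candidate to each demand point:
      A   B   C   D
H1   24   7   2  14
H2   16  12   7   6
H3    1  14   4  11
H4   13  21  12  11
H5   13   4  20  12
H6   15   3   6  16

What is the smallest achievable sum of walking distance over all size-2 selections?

19

Open {H3, H6}.
  A→H3 1, B→H6 3, C→H3 4, D→H3 11  ⇒ total 19.
Compare {H3, H5}: total 20.
Compare {H1, H3}: total 21.
No size-2 selection does better; minimum is 19.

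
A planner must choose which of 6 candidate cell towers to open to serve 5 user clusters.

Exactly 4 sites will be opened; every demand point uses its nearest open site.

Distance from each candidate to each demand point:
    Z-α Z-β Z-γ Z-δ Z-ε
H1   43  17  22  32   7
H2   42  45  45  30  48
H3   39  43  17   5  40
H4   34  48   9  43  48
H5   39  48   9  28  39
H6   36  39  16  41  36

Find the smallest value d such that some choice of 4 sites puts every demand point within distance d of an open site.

34

Open {H1, H2, H3, H4}.
  Farthest demand point is Z-α at distance 34 (to H4); all others are ≤ 34.
With {H1, H2, H4, H5} the worst case is 34.
With {H1, H2, H4, H6} the worst case is 34.
No size-4 selection achieves below 34.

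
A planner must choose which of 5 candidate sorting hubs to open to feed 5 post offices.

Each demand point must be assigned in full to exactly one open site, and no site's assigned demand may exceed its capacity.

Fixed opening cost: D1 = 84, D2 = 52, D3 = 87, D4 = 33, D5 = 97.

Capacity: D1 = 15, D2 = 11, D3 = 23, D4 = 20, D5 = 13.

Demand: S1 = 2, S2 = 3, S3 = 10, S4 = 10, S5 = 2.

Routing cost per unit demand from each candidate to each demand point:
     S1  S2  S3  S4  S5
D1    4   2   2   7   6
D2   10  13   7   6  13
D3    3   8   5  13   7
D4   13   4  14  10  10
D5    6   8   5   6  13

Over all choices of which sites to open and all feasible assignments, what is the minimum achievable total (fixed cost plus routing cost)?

269

Open {D1, D4}; cheapest assignment that respects the capacities:
  D1 (cap 15, load 14): S1, S3, S5 — cost 2×4 + 10×2 + 2×6 = 40
  D4 (cap 20, load 13): S2, S4 — cost 3×4 + 10×10 = 112
  Shipping 152, fixed 117 → total 269.
  Any other capacity-feasible assignment to {D1, D4} ships for at least 152.
Compare {D1, D2, D4}: its best feasible assignment gives total 281.
Compare {D1, D5}: its best feasible assignment gives total 291.
Every other set of open sites that can feasibly serve all demand totals ≥ 281 even under its best assignment. Minimum: 269.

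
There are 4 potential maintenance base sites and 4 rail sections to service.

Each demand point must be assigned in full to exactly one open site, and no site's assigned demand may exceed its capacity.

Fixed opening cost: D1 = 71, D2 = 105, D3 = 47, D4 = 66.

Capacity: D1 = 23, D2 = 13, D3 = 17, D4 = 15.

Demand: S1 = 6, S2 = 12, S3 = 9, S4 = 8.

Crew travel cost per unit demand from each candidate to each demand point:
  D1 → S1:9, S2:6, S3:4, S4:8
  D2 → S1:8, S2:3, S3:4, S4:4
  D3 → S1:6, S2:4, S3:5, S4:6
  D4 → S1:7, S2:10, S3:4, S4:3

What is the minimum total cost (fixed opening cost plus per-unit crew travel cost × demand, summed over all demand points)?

310

Open {D1, D3}; cheapest assignment that respects the capacities:
  D1 (cap 23, load 21): S2, S3 — cost 12×6 + 9×4 = 108
  D3 (cap 17, load 14): S1, S4 — cost 6×6 + 8×6 = 84
  Shipping 192, fixed 118 → total 310.
  Any other capacity-feasible assignment to {D1, D3} ships for at least 192.
Compare {D1, D4}: its best feasible assignment gives total 311.
Compare {D1, D3, D4}: its best feasible assignment gives total 334.
Every other set of open sites that can feasibly serve all demand totals ≥ 311 even under its best assignment. Minimum: 310.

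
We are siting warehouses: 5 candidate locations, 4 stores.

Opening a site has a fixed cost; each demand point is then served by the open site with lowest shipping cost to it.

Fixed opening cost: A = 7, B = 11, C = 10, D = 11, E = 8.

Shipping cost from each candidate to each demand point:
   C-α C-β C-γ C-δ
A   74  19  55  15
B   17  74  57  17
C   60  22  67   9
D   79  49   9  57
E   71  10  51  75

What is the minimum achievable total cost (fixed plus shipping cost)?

Open {B, D, E}: assign each demand point to its cheapest open site.
  C-α→B 17, C-β→E 10, C-γ→D 9, C-δ→B 17
  shipping cost 53, fixed 30 → total 83.
Compare {B, C, D, E}: shipping cost 45 + fixed 40 = 85.
Compare {A, B, D, E}: shipping cost 51 + fixed 37 = 88.
Compare {A, B, D}: shipping cost 60 + fixed 29 = 89.
All other subsets cost ≥ 85. Minimum total cost: 83.

83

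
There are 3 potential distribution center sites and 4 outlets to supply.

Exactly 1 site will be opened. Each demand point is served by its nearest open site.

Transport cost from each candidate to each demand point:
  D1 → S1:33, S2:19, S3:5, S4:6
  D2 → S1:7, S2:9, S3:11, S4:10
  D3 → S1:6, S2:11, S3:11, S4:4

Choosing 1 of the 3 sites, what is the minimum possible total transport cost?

32

Open {D3}.
  S1→D3 6, S2→D3 11, S3→D3 11, S4→D3 4  ⇒ total 32.
Compare {D2}: total 37.
Compare {D1}: total 63.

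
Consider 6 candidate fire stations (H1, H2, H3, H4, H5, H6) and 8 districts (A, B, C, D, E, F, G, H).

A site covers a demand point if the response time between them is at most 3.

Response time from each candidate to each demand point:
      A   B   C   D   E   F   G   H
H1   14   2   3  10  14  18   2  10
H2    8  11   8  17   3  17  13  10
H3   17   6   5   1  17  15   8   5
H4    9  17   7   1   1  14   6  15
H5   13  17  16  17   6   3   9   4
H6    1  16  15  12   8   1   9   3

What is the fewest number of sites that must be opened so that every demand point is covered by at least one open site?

3

Coverage sets (demand points within 3 of each site):
  H1: {B, C, G}
  H2: {E}
  H3: {D}
  H4: {D, E}
  H5: {F}
  H6: {A, F, H}
No 2 sites suffice: every size-2 union leaves at least one demand point uncovered.
But {H1, H4, H6} covers everything, so the minimum is 3.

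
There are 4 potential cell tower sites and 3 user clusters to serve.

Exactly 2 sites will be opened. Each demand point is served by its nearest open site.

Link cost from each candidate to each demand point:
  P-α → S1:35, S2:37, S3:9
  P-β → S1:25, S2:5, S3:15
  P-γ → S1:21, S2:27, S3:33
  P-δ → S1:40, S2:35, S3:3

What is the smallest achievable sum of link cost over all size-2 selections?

Open {P-β, P-δ}.
  S1→P-β 25, S2→P-β 5, S3→P-δ 3  ⇒ total 33.
Compare {P-α, P-β}: total 39.
Compare {P-β, P-γ}: total 41.
No size-2 selection does better; minimum is 33.

33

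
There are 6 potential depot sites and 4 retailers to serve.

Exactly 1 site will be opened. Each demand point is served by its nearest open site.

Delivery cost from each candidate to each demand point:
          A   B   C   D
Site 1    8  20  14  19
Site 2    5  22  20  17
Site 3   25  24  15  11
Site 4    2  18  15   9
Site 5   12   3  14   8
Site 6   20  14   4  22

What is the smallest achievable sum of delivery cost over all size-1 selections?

Open {Site 5}.
  A→Site 5 12, B→Site 5 3, C→Site 5 14, D→Site 5 8  ⇒ total 37.
Compare {Site 4}: total 44.
Compare {Site 6}: total 60.
No size-1 selection does better; minimum is 37.

37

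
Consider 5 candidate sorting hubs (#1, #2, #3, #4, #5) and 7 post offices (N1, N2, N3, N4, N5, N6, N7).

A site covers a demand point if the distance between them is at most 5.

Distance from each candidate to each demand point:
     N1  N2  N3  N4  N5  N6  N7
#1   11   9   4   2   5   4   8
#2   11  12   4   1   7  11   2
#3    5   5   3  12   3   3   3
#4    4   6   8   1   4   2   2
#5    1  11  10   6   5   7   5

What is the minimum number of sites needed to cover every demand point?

Coverage sets (demand points within 5 of each site):
  #1: {N3, N4, N5, N6}
  #2: {N3, N4, N7}
  #3: {N1, N2, N3, N5, N6, N7}
  #4: {N1, N4, N5, N6, N7}
  #5: {N1, N5, N7}
No single site covers all 7 demand points.
But {#1, #3} covers everything, so the minimum is 2.

2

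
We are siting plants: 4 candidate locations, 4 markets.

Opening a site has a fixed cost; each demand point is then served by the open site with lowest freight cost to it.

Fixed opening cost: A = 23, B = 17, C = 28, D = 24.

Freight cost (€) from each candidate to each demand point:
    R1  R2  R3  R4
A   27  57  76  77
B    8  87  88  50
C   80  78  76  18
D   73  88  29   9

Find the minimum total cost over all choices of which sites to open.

Open {A, B, D}: assign each demand point to its cheapest open site.
  R1→B 8, R2→A 57, R3→D 29, R4→D 9
  freight cost 103, fixed 64 → total 167.
Compare {A, D}: freight cost 122 + fixed 47 = 169.
Compare {B, D}: freight cost 133 + fixed 41 = 174.
Compare {B, C, D}: freight cost 124 + fixed 69 = 193.
All other subsets cost ≥ 169. Minimum total cost: 167.

167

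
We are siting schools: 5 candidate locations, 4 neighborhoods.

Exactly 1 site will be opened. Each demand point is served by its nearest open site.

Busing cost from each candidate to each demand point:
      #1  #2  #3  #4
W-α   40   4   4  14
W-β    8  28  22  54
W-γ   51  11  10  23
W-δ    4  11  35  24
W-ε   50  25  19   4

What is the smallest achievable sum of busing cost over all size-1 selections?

Open {W-α}.
  #1→W-α 40, #2→W-α 4, #3→W-α 4, #4→W-α 14  ⇒ total 62.
Compare {W-δ}: total 74.
Compare {W-γ}: total 95.
No size-1 selection does better; minimum is 62.

62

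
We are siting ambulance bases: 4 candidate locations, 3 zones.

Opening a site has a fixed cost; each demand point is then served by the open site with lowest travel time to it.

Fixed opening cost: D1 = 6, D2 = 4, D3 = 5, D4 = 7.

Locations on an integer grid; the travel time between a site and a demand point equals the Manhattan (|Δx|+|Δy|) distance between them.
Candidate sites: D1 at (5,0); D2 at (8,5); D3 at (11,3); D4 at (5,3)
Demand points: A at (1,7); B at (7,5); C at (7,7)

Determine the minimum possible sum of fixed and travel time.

Open {D2}: assign each demand point to its cheapest open site.
  A→D2 9, B→D2 1, C→D2 3
  travel time 13, fixed 4 → total 17.
Compare {D2, D3}: travel time 13 + fixed 9 = 22.
Compare {D1, D2}: travel time 13 + fixed 10 = 23.
Compare {D2, D4}: travel time 12 + fixed 11 = 23.
All other subsets cost ≥ 22. Minimum total cost: 17.

17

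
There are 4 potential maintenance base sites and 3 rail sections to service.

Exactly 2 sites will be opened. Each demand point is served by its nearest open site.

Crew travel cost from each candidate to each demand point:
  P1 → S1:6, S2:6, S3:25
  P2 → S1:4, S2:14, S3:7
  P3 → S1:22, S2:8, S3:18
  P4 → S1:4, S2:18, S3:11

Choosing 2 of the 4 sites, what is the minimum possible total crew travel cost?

17

Open {P1, P2}.
  S1→P2 4, S2→P1 6, S3→P2 7  ⇒ total 17.
Compare {P2, P3}: total 19.
Compare {P1, P4}: total 21.
No size-2 selection does better; minimum is 17.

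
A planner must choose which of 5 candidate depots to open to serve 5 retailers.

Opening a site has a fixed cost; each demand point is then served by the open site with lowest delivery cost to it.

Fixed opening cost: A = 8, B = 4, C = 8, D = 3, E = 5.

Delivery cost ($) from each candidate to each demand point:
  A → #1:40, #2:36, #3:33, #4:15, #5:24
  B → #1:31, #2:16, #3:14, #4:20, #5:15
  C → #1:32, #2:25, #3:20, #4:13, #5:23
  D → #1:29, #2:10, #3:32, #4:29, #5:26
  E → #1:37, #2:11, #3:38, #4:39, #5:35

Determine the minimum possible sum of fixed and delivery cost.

Open {B, D}: assign each demand point to its cheapest open site.
  #1→D 29, #2→D 10, #3→B 14, #4→B 20, #5→B 15
  delivery cost 88, fixed 7 → total 95.
Compare {B, C, D}: delivery cost 81 + fixed 15 = 96.
Compare {A, B, D}: delivery cost 83 + fixed 15 = 98.
Compare {B}: delivery cost 96 + fixed 4 = 100.
All other subsets cost ≥ 96. Minimum total cost: 95.

95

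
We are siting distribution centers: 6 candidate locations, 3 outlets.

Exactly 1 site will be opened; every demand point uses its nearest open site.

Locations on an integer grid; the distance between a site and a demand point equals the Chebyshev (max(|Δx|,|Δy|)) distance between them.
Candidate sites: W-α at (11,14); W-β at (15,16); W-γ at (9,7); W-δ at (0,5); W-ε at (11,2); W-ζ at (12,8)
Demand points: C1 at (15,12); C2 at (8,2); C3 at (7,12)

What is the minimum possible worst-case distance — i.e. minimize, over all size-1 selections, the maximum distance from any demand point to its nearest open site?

Open {W-γ}.
  Farthest demand point is C1 at distance 6 (to W-γ); all others are ≤ 6.
With {W-ζ} the worst case is 6.
With {W-ε} the worst case is 10.
No size-1 selection achieves below 6.

6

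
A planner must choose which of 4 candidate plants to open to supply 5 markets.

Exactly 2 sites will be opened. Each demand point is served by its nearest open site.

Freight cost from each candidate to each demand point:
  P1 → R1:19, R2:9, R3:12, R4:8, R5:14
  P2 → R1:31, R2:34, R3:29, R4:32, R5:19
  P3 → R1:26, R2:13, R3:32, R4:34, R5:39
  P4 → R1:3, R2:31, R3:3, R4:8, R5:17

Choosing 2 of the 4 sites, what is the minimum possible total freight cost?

Open {P1, P4}.
  R1→P4 3, R2→P1 9, R3→P4 3, R4→P1 8, R5→P1 14  ⇒ total 37.
Compare {P3, P4}: total 44.
Compare {P1, P2}: total 62.
No size-2 selection does better; minimum is 37.

37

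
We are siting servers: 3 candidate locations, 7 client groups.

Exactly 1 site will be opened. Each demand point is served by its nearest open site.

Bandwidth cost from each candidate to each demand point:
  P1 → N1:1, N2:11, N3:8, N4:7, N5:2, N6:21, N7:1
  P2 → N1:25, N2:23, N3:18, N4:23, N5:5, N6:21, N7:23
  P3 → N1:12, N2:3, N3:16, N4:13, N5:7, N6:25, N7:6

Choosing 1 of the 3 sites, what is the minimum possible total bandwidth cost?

Open {P1}.
  N1→P1 1, N2→P1 11, N3→P1 8, N4→P1 7, N5→P1 2, N6→P1 21, N7→P1 1  ⇒ total 51.
Compare {P3}: total 82.
Compare {P2}: total 138.

51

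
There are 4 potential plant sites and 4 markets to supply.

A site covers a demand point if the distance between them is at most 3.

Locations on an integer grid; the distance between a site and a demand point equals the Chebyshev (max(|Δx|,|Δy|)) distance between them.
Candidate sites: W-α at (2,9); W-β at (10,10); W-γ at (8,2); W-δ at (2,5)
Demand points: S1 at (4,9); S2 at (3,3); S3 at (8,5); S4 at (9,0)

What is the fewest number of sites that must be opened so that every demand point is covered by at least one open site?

3

Coverage sets (demand points within 3 of each site):
  W-α: {S1}
  W-β: {}
  W-γ: {S3, S4}
  W-δ: {S2}
No 2 sites suffice: every size-2 union leaves at least one demand point uncovered.
But {W-α, W-γ, W-δ} covers everything, so the minimum is 3.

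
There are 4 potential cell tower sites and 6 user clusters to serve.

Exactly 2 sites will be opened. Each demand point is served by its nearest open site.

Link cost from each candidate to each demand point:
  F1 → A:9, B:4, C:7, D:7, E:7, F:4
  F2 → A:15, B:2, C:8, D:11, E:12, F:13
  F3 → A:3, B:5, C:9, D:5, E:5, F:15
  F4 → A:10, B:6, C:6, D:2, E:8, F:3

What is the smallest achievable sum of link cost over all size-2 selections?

Open {F3, F4}.
  A→F3 3, B→F3 5, C→F4 6, D→F4 2, E→F3 5, F→F4 3  ⇒ total 24.
Compare {F1, F3}: total 28.
Compare {F1, F4}: total 31.
No size-2 selection does better; minimum is 24.

24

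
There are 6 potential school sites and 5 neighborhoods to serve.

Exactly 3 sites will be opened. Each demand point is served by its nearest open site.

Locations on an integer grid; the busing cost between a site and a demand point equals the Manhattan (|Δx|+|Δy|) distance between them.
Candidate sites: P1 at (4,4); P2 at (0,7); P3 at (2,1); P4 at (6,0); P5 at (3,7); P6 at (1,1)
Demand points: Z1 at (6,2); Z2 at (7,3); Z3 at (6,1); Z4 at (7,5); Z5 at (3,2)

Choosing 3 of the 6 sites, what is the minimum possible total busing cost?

13

Open {P1, P3, P4}.
  Z1→P4 2, Z2→P1 4, Z3→P4 1, Z4→P1 4, Z5→P3 2  ⇒ total 13.
Compare {P1, P2, P4}: total 14.
Compare {P1, P4, P5}: total 14.
No size-3 selection does better; minimum is 13.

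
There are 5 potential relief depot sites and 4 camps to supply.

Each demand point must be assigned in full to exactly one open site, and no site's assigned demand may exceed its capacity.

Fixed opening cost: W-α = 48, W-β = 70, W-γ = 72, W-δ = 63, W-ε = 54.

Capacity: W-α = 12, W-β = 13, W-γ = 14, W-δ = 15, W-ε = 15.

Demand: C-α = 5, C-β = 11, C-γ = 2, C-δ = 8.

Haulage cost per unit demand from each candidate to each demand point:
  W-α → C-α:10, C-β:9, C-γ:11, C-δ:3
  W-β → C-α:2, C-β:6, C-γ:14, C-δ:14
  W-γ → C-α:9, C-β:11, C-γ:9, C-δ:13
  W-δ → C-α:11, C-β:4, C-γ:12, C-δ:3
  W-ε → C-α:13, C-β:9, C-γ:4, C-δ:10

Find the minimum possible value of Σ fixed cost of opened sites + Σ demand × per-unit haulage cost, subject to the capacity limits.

281

Open {W-α, W-β, W-δ}; cheapest assignment that respects the capacities:
  W-α (cap 12, load 10): C-γ, C-δ — cost 2×11 + 8×3 = 46
  W-β (cap 13, load 5): C-α — cost 5×2 = 10
  W-δ (cap 15, load 11): C-β — cost 11×4 = 44
  Shipping 100, fixed 181 → total 281.
  Any other capacity-feasible assignment to {W-α, W-β, W-δ} ships for at least 100.
Compare {W-β, W-δ}: its best feasible assignment gives total 302.
Compare {W-δ, W-ε}: its best feasible assignment gives total 303.
Every other set of open sites that can feasibly serve all demand totals ≥ 302 even under its best assignment. Minimum: 281.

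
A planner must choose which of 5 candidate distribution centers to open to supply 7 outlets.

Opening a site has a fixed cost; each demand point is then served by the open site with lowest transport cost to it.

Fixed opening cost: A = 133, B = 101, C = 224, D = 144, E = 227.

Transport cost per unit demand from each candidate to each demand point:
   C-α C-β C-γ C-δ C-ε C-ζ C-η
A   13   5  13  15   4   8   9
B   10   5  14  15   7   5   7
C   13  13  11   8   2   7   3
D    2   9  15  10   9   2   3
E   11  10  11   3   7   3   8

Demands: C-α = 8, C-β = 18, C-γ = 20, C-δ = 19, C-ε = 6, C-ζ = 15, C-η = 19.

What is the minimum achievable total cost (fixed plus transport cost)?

Open {A, D}: assign each demand point to its cheapest open site.
  C-α→D 8×2=16, C-β→A 18×5=90, C-γ→A 20×13=260, C-δ→D 19×10=190, C-ε→A 6×4=24, C-ζ→D 15×2=30, C-η→D 19×3=57
  transport cost 667, fixed 277 → total 944.
Compare {B, D}: transport cost 705 + fixed 245 = 950.
Compare {D}: transport cost 809 + fixed 144 = 953.
Compare {D, E}: transport cost 584 + fixed 371 = 955.
All other subsets cost ≥ 950. Minimum total cost: 944.

944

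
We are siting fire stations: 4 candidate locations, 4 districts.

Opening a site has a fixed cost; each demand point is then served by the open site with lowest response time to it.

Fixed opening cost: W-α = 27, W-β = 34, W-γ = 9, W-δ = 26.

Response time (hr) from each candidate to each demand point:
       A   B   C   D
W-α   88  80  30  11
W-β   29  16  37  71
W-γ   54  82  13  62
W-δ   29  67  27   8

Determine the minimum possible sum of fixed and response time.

135

Open {W-β, W-γ, W-δ}: assign each demand point to its cheapest open site.
  A→W-β 29, B→W-β 16, C→W-γ 13, D→W-δ 8
  response time 66, fixed 69 → total 135.
Compare {W-α, W-β, W-γ}: response time 69 + fixed 70 = 139.
Compare {W-β, W-δ}: response time 80 + fixed 60 = 140.
Compare {W-α, W-β}: response time 86 + fixed 61 = 147.
All other subsets cost ≥ 139. Minimum total cost: 135.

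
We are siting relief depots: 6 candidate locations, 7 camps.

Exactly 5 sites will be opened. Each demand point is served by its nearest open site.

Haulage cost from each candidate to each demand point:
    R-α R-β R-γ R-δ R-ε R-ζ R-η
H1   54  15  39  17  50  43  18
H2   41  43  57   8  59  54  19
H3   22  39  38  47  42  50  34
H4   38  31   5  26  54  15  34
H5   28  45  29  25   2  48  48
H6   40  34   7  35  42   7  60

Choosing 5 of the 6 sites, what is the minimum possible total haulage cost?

Open {H1, H2, H3, H5, H6}.
  R-α→H3 22, R-β→H1 15, R-γ→H6 7, R-δ→H2 8, R-ε→H5 2, R-ζ→H6 7, R-η→H1 18  ⇒ total 79.
Compare {H1, H2, H4, H5, H6}: total 83.
Compare {H1, H2, H3, H4, H5}: total 85.
No size-5 selection does better; minimum is 79.

79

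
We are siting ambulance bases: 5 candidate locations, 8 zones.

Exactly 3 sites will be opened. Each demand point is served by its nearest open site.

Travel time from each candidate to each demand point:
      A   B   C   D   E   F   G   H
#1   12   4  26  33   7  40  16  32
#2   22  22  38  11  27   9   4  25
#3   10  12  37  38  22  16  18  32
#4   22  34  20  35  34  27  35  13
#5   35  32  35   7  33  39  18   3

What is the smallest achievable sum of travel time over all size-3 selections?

72

Open {#1, #2, #5}.
  A→#1 12, B→#1 4, C→#1 26, D→#5 7, E→#1 7, F→#2 9, G→#2 4, H→#5 3  ⇒ total 72.
Compare {#1, #2, #4}: total 80.
Compare {#1, #3, #5}: total 89.
No size-3 selection does better; minimum is 72.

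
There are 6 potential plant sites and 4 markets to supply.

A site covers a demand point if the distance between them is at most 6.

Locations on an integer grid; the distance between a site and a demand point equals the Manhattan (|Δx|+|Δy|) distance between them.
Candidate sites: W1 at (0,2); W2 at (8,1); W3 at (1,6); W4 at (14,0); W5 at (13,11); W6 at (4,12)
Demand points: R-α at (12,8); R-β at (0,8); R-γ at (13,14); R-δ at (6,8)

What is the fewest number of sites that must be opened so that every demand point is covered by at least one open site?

3

Coverage sets (demand points within 6 of each site):
  W1: {R-β}
  W2: {}
  W3: {R-β}
  W4: {}
  W5: {R-α, R-γ}
  W6: {R-δ}
No 2 sites suffice: every size-2 union leaves at least one demand point uncovered.
But {W1, W5, W6} covers everything, so the minimum is 3.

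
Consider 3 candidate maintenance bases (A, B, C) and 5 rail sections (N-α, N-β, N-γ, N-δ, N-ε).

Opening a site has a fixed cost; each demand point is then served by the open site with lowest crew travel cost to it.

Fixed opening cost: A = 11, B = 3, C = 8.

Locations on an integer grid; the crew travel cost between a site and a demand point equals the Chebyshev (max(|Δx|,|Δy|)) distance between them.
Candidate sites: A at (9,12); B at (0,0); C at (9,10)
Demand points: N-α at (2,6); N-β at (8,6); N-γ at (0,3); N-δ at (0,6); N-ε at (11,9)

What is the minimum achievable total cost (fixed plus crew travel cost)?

Open {B, C}: assign each demand point to its cheapest open site.
  N-α→B 6, N-β→C 4, N-γ→B 3, N-δ→B 6, N-ε→C 2
  crew travel cost 21, fixed 11 → total 32.
Compare {B}: crew travel cost 34 + fixed 3 = 37.
Compare {A, B}: crew travel cost 24 + fixed 14 = 38.
Compare {C}: crew travel cost 31 + fixed 8 = 39.
All other subsets cost ≥ 37. Minimum total cost: 32.

32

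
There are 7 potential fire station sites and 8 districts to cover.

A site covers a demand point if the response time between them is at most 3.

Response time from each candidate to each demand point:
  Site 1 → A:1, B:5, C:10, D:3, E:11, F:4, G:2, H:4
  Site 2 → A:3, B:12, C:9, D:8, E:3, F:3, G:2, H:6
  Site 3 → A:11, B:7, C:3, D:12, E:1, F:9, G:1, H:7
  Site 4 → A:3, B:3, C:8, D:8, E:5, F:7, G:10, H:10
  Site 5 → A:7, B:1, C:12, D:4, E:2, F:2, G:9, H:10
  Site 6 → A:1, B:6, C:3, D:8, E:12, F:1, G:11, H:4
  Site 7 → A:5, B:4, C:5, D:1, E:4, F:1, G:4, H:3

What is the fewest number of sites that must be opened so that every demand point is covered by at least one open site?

3

Coverage sets (demand points within 3 of each site):
  Site 1: {A, D, G}
  Site 2: {A, E, F, G}
  Site 3: {C, E, G}
  Site 4: {A, B}
  Site 5: {B, E, F}
  Site 6: {A, C, F}
  Site 7: {D, F, H}
No 2 sites suffice: every size-2 union leaves at least one demand point uncovered.
But {Site 3, Site 4, Site 7} covers everything, so the minimum is 3.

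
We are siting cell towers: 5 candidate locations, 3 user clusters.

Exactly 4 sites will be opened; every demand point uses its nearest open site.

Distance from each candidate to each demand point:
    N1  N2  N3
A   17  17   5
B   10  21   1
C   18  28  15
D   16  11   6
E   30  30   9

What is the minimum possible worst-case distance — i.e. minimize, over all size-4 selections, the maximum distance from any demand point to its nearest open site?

11

Open {A, B, C, D}.
  Farthest demand point is N2 at distance 11 (to D); all others are ≤ 11.
With {A, B, D, E} the worst case is 11.
With {B, C, D, E} the worst case is 11.
No size-4 selection achieves below 11.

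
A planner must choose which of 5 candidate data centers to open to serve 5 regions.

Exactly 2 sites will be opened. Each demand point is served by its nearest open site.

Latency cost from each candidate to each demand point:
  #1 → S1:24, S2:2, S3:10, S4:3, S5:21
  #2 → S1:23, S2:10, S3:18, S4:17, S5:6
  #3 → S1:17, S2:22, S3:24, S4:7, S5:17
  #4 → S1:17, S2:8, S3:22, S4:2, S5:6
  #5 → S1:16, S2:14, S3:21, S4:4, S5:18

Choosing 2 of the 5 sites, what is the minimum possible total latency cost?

37

Open {#1, #4}.
  S1→#4 17, S2→#1 2, S3→#1 10, S4→#4 2, S5→#4 6  ⇒ total 37.
Compare {#1, #2}: total 44.
Compare {#1, #3}: total 49.
No size-2 selection does better; minimum is 37.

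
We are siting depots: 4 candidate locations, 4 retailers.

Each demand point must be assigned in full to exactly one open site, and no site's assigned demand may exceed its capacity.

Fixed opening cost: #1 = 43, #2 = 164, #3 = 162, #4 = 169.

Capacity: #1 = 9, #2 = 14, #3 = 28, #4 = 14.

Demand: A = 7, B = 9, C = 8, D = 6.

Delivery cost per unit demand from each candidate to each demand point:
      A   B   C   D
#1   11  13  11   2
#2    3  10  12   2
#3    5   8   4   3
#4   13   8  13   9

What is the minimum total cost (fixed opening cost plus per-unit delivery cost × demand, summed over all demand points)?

Open {#1, #3}; cheapest assignment that respects the capacities:
  #1 (cap 9, load 6): D — cost 6×2 = 12
  #3 (cap 28, load 24): A, B, C — cost 7×5 + 9×8 + 8×4 = 139
  Shipping 151, fixed 205 → total 356.
  Any other capacity-feasible assignment to {#1, #3} ships for at least 151.
Compare {#2, #3}: its best feasible assignment gives total 463.
Compare {#3, #4}: its best feasible assignment gives total 488.
Every other set of open sites that can feasibly serve all demand totals ≥ 463 even under its best assignment. Minimum: 356.

356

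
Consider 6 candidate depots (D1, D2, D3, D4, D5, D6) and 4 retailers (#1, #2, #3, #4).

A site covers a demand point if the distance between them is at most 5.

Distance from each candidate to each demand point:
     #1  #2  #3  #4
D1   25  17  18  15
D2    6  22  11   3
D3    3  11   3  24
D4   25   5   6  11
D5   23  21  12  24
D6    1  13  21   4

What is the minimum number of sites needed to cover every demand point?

3

Coverage sets (demand points within 5 of each site):
  D1: {}
  D2: {#4}
  D3: {#1, #3}
  D4: {#2}
  D5: {}
  D6: {#1, #4}
No 2 sites suffice: every size-2 union leaves at least one demand point uncovered.
But {D2, D3, D4} covers everything, so the minimum is 3.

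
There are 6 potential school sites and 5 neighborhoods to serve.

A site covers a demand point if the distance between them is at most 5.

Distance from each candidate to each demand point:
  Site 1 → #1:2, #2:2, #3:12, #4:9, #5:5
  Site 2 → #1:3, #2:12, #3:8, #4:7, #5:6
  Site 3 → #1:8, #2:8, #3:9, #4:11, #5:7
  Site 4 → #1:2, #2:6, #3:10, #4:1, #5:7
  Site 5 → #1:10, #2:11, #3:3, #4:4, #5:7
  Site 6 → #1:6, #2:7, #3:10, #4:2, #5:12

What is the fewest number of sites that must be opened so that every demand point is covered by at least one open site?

2

Coverage sets (demand points within 5 of each site):
  Site 1: {#1, #2, #5}
  Site 2: {#1}
  Site 3: {}
  Site 4: {#1, #4}
  Site 5: {#3, #4}
  Site 6: {#4}
No single site covers all 5 demand points.
But {Site 1, Site 5} covers everything, so the minimum is 2.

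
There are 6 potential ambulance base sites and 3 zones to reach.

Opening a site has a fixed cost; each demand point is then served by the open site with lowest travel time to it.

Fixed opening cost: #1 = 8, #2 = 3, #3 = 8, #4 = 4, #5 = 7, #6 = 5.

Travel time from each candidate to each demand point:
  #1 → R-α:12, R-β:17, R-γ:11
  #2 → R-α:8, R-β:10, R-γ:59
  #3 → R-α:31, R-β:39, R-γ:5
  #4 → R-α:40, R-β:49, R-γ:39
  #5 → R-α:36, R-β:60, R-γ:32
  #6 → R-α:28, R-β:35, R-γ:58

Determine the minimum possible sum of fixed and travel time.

Open {#2, #3}: assign each demand point to its cheapest open site.
  R-α→#2 8, R-β→#2 10, R-γ→#3 5
  travel time 23, fixed 11 → total 34.
Compare {#2, #3, #4}: travel time 23 + fixed 15 = 38.
Compare {#2, #3, #6}: travel time 23 + fixed 16 = 39.
Compare {#1, #2}: travel time 29 + fixed 11 = 40.
All other subsets cost ≥ 38. Minimum total cost: 34.

34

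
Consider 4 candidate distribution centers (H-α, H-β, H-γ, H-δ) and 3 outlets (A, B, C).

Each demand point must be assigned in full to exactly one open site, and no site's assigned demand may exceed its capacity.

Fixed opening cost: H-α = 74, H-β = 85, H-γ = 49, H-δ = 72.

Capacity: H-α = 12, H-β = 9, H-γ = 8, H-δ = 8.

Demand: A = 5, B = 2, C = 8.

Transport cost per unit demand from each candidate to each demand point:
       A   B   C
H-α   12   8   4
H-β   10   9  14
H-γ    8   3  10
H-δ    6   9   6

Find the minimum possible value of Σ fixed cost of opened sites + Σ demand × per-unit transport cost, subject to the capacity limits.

Open {H-α, H-γ}; cheapest assignment that respects the capacities:
  H-α (cap 12, load 8): C — cost 8×4 = 32
  H-γ (cap 8, load 7): A, B — cost 5×8 + 2×3 = 46
  Shipping 78, fixed 123 → total 201.
  Any other capacity-feasible assignment to {H-α, H-γ} ships for at least 78.
Compare {H-γ, H-δ}: its best feasible assignment gives total 215.
Compare {H-α, H-δ}: its best feasible assignment gives total 224.
Every other set of open sites that can feasibly serve all demand totals ≥ 215 even under its best assignment. Minimum: 201.

201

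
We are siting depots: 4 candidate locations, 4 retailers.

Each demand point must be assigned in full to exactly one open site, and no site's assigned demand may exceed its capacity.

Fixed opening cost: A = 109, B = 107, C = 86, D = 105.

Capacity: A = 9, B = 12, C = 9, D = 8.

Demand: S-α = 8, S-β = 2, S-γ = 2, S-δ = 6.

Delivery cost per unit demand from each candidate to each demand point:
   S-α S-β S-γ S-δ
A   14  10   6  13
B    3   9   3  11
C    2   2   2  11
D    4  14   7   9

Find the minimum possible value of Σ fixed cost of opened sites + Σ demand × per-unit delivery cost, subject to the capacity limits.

293

Open {B, C}; cheapest assignment that respects the capacities:
  B (cap 12, load 10): S-α, S-γ — cost 8×3 + 2×3 = 30
  C (cap 9, load 8): S-β, S-δ — cost 2×2 + 6×11 = 70
  Shipping 100, fixed 193 → total 293.
  Any other capacity-feasible assignment to {B, C} ships for at least 100.
Compare {B, D}: its best feasible assignment gives total 314.
Compare {A, B}: its best feasible assignment gives total 342.
Every other set of open sites that can feasibly serve all demand totals ≥ 314 even under its best assignment. Minimum: 293.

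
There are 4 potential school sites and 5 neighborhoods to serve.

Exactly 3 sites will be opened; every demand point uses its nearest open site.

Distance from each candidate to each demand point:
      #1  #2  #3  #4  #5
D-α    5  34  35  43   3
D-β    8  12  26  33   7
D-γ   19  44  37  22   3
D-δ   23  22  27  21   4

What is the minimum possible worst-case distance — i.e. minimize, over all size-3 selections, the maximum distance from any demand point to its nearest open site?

Open {D-α, D-β, D-γ}.
  Farthest demand point is #3 at distance 26 (to D-β); all others are ≤ 26.
With {D-α, D-β, D-δ} the worst case is 26.
With {D-β, D-γ, D-δ} the worst case is 26.
No size-3 selection achieves below 26.

26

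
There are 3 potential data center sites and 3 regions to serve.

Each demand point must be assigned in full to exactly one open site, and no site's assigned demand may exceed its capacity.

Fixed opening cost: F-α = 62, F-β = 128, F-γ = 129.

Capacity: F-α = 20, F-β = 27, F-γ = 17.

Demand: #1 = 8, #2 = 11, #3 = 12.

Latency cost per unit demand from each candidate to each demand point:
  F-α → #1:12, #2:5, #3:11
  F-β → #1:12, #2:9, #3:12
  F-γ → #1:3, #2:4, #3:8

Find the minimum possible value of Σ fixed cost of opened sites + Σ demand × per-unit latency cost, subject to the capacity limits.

438

Open {F-α, F-γ}; cheapest assignment that respects the capacities:
  F-α (cap 20, load 19): #1, #2 — cost 8×12 + 11×5 = 151
  F-γ (cap 17, load 12): #3 — cost 12×8 = 96
  Shipping 247, fixed 191 → total 438.
  Any other capacity-feasible assignment to {F-α, F-γ} ships for at least 247.
Compare {F-α, F-β}: its best feasible assignment gives total 485.
Compare {F-β, F-γ}: its best feasible assignment gives total 524.
Every other set of open sites that can feasibly serve all demand totals ≥ 485 even under its best assignment. Minimum: 438.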